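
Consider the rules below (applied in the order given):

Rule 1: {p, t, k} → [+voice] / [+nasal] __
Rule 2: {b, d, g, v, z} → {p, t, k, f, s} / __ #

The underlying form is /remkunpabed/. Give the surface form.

Rule 1 (post-nasal voicing): /k/ is a voiceless stop immediately after the nasal /m/, so it voices to [g]. /p/ is a voiceless stop immediately after the nasal /n/, so it voices to [b]. /remkunpabed/ → remgunbabed.
Rule 2 (final devoicing): /d/ is a voiced obstruent in word-final position, so it devoices to [t]. /remgunbabed/ → remgunbabet.

remgunbabet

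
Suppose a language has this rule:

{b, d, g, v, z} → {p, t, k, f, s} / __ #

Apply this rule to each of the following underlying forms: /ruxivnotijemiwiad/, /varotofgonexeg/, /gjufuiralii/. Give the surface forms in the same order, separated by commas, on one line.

/ruxivnotijemiwiad/: /d/ is a voiced obstruent in word-final position, so it devoices to [t]. → [ruxivnotijemiwiat].
/varotofgonexeg/: /g/ is a voiced obstruent in word-final position, so it devoices to [k]. → [varotofgonexek].
/gjufuiralii/: the rule's environment is not met; surfaces unchanged as [gjufuiralii].

ruxivnotijemiwiat, varotofgonexek, gjufuiralii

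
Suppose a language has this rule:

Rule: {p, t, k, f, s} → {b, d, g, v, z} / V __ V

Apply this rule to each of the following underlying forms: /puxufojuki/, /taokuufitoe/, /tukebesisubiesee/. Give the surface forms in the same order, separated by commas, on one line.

puxuvojugi, taoguuvidoe, tugebezizubiezee

/puxufojuki/: /f/ is a voiceless obstruent between vowels /u/ and /o/, so it voices to [v]. /k/ is a voiceless obstruent between vowels /u/ and /i/, so it voices to [g]. → [puxuvojugi].
/taokuufitoe/: /k/ is a voiceless obstruent between vowels /o/ and /u/, so it voices to [g]. /f/ is a voiceless obstruent between vowels /u/ and /i/, so it voices to [v]. /t/ is a voiceless obstruent between vowels /i/ and /o/, so it voices to [d]. → [taoguuvidoe].
/tukebesisubiesee/: /k/ is a voiceless obstruent between vowels /u/ and /e/, so it voices to [g]. /s/ is a voiceless obstruent between vowels /e/ and /i/, so it voices to [z]. /s/ is a voiceless obstruent between vowels /i/ and /u/, so it voices to [z]. /s/ is a voiceless obstruent between vowels /e/ and /e/, so it voices to [z]. → [tugebezizubiezee].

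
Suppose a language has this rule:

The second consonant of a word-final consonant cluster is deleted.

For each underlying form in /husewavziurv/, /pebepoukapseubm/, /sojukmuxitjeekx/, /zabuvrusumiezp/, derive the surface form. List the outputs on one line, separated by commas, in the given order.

husewavziur, pebepoukapseub, sojukmuxitjeek, zabuvrusumiez

/husewavziurv/: /v/ is the second consonant of a word-final cluster /rv/, so it deletes. → [husewavziur].
/pebepoukapseubm/: /m/ is the second consonant of a word-final cluster /bm/, so it deletes. → [pebepoukapseub].
/sojukmuxitjeekx/: /x/ is the second consonant of a word-final cluster /kx/, so it deletes. → [sojukmuxitjeek].
/zabuvrusumiezp/: /p/ is the second consonant of a word-final cluster /zp/, so it deletes. → [zabuvrusumiez].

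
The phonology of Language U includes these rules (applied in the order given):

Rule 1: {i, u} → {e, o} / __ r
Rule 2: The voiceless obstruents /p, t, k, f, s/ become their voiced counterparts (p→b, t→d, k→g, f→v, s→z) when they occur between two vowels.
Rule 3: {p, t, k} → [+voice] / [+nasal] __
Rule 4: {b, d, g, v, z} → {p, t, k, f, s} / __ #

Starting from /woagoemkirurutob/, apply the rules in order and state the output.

Rule 1 (pre-rhotic lowering): /i/ is a high vowel immediately before /r/, so it lowers to [e]. /u/ is a high vowel immediately before /r/, so it lowers to [o]. /woagoemkirurutob/ → woagoemkerorutob.
Rule 2 (intervocalic voicing): /t/ is a voiceless obstruent between vowels /u/ and /o/, so it voices to [d]. /woagoemkerorutob/ → woagoemkerorudob.
Rule 3 (post-nasal voicing): /k/ is a voiceless stop immediately after the nasal /m/, so it voices to [g]. /woagoemkerorudob/ → woagoemgerorudob.
Rule 4 (final devoicing): /b/ is a voiced obstruent in word-final position, so it devoices to [p]. /woagoemgerorudob/ → woagoemgerorudop.

woagoemgerorudop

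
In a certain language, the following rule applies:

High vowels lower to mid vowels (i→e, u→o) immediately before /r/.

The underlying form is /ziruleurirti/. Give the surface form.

Scanning /ziruleurirti/: /i/ is a high vowel immediately before /r/, so it lowers to [e]; /u/ at position 4 is not in the conditioning environment; /u/ is a high vowel immediately before /r/, so it lowers to [o]; /i/ is a high vowel immediately before /r/, so it lowers to [e]; /i/ at position 12 is not in the conditioning environment.
Result: [zeruleorerti].

zeruleorerti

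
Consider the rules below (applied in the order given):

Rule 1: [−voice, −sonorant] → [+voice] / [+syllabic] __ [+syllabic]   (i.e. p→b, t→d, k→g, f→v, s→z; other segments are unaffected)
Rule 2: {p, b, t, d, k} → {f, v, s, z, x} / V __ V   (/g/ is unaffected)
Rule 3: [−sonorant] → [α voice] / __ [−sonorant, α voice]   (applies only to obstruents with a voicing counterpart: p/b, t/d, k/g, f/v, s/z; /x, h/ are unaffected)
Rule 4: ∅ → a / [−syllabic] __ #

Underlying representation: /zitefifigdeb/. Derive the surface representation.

Rule 1 (intervocalic voicing): /t/ is a voiceless obstruent between vowels /i/ and /e/, so it voices to [d]. /f/ is a voiceless obstruent between vowels /e/ and /i/, so it voices to [v]. /f/ is a voiceless obstruent between vowels /i/ and /i/, so it voices to [v]. /zitefifigdeb/ → zidevivigdeb.
Rule 2 (intervocalic spirantization): /d/ is a stop between vowels /i/ and /e/, so it spirantizes to the fricative [z]. /zidevivigdeb/ → zizevivigdeb.
Rule 3 (regressive voicing assimilation): no segment meets the environment; /zizevivigdeb/ is unchanged.
Rule 4 (final a-epenthesis): the form ends in the consonant /b/, so [a] is inserted word-finally. /zizevivigdeb/ → zizevivigdeba.

zizevivigdeba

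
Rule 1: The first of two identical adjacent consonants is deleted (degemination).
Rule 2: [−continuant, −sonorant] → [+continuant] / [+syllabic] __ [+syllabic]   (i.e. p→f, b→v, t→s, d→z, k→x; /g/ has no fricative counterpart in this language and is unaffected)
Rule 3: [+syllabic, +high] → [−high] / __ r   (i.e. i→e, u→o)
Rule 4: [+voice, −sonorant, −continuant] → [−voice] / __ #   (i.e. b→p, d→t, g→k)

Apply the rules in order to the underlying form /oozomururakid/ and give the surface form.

oozomororaxit

Rule 1 (degemination): no segment meets the environment; /oozomururakid/ is unchanged.
Rule 2 (intervocalic spirantization): /k/ is a stop between vowels /a/ and /i/, so it spirantizes to the fricative [x]. /oozomururakid/ → oozomururaxid.
Rule 3 (pre-rhotic lowering): /u/ is a high vowel immediately before /r/, so it lowers to [o]. /u/ is a high vowel immediately before /r/, so it lowers to [o]. /oozomururaxid/ → oozomororaxid.
Rule 4 (final devoicing): /d/ is a voiced stop in word-final position, so it devoices to [t]. /oozomororaxid/ → oozomororaxit.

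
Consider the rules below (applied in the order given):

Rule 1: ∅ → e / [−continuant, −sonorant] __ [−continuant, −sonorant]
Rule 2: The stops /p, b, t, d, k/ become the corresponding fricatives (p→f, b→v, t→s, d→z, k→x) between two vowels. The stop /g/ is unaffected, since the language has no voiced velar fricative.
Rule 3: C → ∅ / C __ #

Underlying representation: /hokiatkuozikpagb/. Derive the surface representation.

hoxiasexuozixefageb

Rule 1 (stop-cluster e-epenthesis): /t/ and /k/ form a stop–stop cluster, so [e] is inserted between them. /k/ and /p/ form a stop–stop cluster, so [e] is inserted between them. /g/ and /b/ form a stop–stop cluster, so [e] is inserted between them. /hokiatkuozikpagb/ → hokiatekuozikepageb.
Rule 2 (intervocalic spirantization): /k/ is a stop between vowels /o/ and /i/, so it spirantizes to the fricative [x]. /t/ is a stop between vowels /a/ and /e/, so it spirantizes to the fricative [s]. /k/ is a stop between vowels /e/ and /u/, so it spirantizes to the fricative [x]. /k/ is a stop between vowels /i/ and /e/, so it spirantizes to the fricative [x]. /p/ is a stop between vowels /e/ and /a/, so it spirantizes to the fricative [f]. /hokiatekuozikepageb/ → hoxiasexuozixefageb.
Rule 3 (final cluster simplification): no segment meets the environment; /hoxiasexuozixefageb/ is unchanged.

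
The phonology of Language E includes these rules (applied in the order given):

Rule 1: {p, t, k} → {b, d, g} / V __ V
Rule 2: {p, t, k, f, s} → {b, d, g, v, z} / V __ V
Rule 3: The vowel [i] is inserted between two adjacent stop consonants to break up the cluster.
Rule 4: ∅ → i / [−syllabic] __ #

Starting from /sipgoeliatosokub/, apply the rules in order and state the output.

Rule 1 (intervocalic voicing): /t/ is a voiceless stop between vowels /a/ and /o/, so it voices to [d]. /k/ is a voiceless stop between vowels /o/ and /u/, so it voices to [g]. /sipgoeliatosokub/ → sipgoeliadosogub.
Rule 2 (intervocalic voicing): /s/ is a voiceless obstruent between vowels /o/ and /o/, so it voices to [z]. /sipgoeliadosogub/ → sipgoeliadozogub.
Rule 3 (stop-cluster i-epenthesis): /p/ and /g/ form a stop–stop cluster, so [i] is inserted between them. /sipgoeliadozogub/ → sipigoeliadozogub.
Rule 4 (final i-epenthesis): the form ends in the consonant /b/, so [i] is inserted word-finally. /sipigoeliadozogub/ → sipigoeliadozogubi.

sipigoeliadozogubi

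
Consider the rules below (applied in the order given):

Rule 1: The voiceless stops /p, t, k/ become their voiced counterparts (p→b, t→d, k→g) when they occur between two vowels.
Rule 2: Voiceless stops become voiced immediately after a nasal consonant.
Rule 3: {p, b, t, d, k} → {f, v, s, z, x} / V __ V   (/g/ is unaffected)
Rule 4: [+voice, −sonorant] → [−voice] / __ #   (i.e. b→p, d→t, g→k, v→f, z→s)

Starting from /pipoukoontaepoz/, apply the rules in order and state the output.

Rule 1 (intervocalic voicing): /p/ is a voiceless stop between vowels /i/ and /o/, so it voices to [b]. /k/ is a voiceless stop between vowels /u/ and /o/, so it voices to [g]. /p/ is a voiceless stop between vowels /e/ and /o/, so it voices to [b]. /pipoukoontaepoz/ → pibougoontaeboz.
Rule 2 (post-nasal voicing): /t/ is a voiceless stop immediately after the nasal /n/, so it voices to [d]. /pibougoontaeboz/ → pibougoondaeboz.
Rule 3 (intervocalic spirantization): /b/ is a stop between vowels /i/ and /o/, so it spirantizes to the fricative [v]. /b/ is a stop between vowels /e/ and /o/, so it spirantizes to the fricative [v]. /pibougoondaeboz/ → pivougoondaevoz.
Rule 4 (final devoicing): /z/ is a voiced obstruent in word-final position, so it devoices to [s]. /pivougoondaevoz/ → pivougoondaevos.

pivougoondaevos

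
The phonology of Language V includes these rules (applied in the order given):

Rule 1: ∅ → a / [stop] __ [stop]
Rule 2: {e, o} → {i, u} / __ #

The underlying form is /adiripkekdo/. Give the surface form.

Rule 1 (stop-cluster a-epenthesis): /p/ and /k/ form a stop–stop cluster, so [a] is inserted between them. /k/ and /d/ form a stop–stop cluster, so [a] is inserted between them. /adiripkekdo/ → adiripakekado.
Rule 2 (final vowel raising): /o/ is a mid vowel in word-final position, so it raises to [u]. /adiripakekado/ → adiripakekadu.

adiripakekadu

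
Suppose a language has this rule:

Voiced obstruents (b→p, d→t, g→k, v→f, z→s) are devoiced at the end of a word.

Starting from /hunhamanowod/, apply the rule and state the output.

hunhamanowot

/d/ is a voiced obstruent in word-final position, so it devoices to [t].
Surface form: [hunhamanowot].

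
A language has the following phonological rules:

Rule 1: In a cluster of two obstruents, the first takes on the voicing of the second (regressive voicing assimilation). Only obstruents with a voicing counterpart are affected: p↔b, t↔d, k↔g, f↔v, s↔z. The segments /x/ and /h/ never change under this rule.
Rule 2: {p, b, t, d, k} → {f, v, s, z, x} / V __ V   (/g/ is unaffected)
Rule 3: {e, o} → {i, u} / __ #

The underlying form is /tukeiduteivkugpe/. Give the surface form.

tuxeizuseifkukpi

Rule 1 (regressive voicing assimilation): /v/ precedes the voiceless obstruent /k/, so it devoices to [f] by assimilation. /g/ precedes the voiceless obstruent /p/, so it devoices to [k] by assimilation. /tukeiduteivkugpe/ → tukeiduteifkukpe.
Rule 2 (intervocalic spirantization): /k/ is a stop between vowels /u/ and /e/, so it spirantizes to the fricative [x]. /d/ is a stop between vowels /i/ and /u/, so it spirantizes to the fricative [z]. /t/ is a stop between vowels /u/ and /e/, so it spirantizes to the fricative [s]. /tukeiduteifkukpe/ → tuxeizuseifkukpe.
Rule 3 (final vowel raising): /e/ is a mid vowel in word-final position, so it raises to [i]. /tuxeizuseifkukpe/ → tuxeizuseifkukpi.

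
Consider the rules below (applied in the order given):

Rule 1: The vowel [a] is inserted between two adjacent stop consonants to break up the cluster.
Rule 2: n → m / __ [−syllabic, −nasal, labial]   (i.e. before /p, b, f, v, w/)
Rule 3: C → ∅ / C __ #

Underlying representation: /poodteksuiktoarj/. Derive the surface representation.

Rule 1 (stop-cluster a-epenthesis): /d/ and /t/ form a stop–stop cluster, so [a] is inserted between them. /k/ and /t/ form a stop–stop cluster, so [a] is inserted between them. /poodteksuiktoarj/ → poodateksuikatoarj.
Rule 2 (nasal place assimilation): no segment meets the environment; /poodateksuikatoarj/ is unchanged.
Rule 3 (final cluster simplification): /j/ is the second consonant of a word-final cluster /rj/, so it deletes. /poodateksuikatoarj/ → poodateksuikatoar.

poodateksuikatoar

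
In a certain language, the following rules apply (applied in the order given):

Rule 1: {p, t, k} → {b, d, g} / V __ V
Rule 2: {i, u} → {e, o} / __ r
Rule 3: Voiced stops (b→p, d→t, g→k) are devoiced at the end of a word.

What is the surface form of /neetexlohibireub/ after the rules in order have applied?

Rule 1 (intervocalic voicing): /t/ is a voiceless stop between vowels /e/ and /e/, so it voices to [d]. /neetexlohibireub/ → needexlohibireub.
Rule 2 (pre-rhotic lowering): /i/ is a high vowel immediately before /r/, so it lowers to [e]. /needexlohibireub/ → needexlohibereub.
Rule 3 (final devoicing): /b/ is a voiced stop in word-final position, so it devoices to [p]. /needexlohibereub/ → needexlohibereup.

needexlohibereup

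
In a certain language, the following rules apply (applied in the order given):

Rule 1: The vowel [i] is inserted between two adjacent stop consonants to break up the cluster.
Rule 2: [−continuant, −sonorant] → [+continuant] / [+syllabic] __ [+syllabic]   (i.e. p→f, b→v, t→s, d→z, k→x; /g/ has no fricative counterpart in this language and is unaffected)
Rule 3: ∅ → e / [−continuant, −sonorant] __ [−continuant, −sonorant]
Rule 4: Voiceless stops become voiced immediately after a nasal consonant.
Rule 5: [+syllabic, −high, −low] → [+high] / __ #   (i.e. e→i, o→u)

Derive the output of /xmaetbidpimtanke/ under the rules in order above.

xmaesivizifimdangi

Rule 1 (stop-cluster i-epenthesis): /t/ and /b/ form a stop–stop cluster, so [i] is inserted between them. /d/ and /p/ form a stop–stop cluster, so [i] is inserted between them. /xmaetbidpimtanke/ → xmaetibidipimtanke.
Rule 2 (intervocalic spirantization): /t/ is a stop between vowels /e/ and /i/, so it spirantizes to the fricative [s]. /b/ is a stop between vowels /i/ and /i/, so it spirantizes to the fricative [v]. /d/ is a stop between vowels /i/ and /i/, so it spirantizes to the fricative [z]. /p/ is a stop between vowels /i/ and /i/, so it spirantizes to the fricative [f]. /xmaetibidipimtanke/ → xmaesivizifimtanke.
Rule 3 (stop-cluster e-epenthesis): no segment meets the environment; /xmaesivizifimtanke/ is unchanged.
Rule 4 (post-nasal voicing): /t/ is a voiceless stop immediately after the nasal /m/, so it voices to [d]. /k/ is a voiceless stop immediately after the nasal /n/, so it voices to [g]. /xmaesivizifimtanke/ → xmaesivizifimdange.
Rule 5 (final vowel raising): /e/ is a mid vowel in word-final position, so it raises to [i]. /xmaesivizifimdange/ → xmaesivizifimdangi.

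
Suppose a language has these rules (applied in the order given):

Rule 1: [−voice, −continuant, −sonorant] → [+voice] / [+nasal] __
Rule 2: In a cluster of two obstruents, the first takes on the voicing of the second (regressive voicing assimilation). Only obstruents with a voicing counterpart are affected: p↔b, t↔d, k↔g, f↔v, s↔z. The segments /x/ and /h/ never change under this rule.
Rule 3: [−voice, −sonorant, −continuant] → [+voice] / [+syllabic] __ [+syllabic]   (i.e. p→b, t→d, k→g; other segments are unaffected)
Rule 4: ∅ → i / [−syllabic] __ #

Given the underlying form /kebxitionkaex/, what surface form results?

Rule 1 (post-nasal voicing): /k/ is a voiceless stop immediately after the nasal /n/, so it voices to [g]. /kebxitionkaex/ → kebxitiongaex.
Rule 2 (regressive voicing assimilation): /b/ precedes the voiceless obstruent /x/, so it devoices to [p] by assimilation. /kebxitiongaex/ → kepxitiongaex.
Rule 3 (intervocalic voicing): /t/ is a voiceless stop between vowels /i/ and /i/, so it voices to [d]. /kepxitiongaex/ → kepxidiongaex.
Rule 4 (final i-epenthesis): the form ends in the consonant /x/, so [i] is inserted word-finally. /kepxidiongaex/ → kepxidiongaexi.

kepxidiongaexi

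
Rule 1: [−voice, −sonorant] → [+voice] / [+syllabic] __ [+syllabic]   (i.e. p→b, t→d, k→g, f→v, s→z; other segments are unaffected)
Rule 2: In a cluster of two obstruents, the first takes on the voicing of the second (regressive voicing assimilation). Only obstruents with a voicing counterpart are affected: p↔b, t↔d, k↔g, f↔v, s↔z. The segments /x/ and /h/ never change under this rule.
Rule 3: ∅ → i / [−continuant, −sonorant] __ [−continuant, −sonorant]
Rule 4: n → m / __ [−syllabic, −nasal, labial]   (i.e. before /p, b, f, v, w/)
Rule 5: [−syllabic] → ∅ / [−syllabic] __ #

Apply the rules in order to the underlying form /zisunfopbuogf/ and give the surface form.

zizumfobibuok

Rule 1 (intervocalic voicing): /s/ is a voiceless obstruent between vowels /i/ and /u/, so it voices to [z]. /zisunfopbuogf/ → zizunfopbuogf.
Rule 2 (regressive voicing assimilation): /p/ precedes the voiced obstruent /b/, so it voices to [b] by assimilation. /g/ precedes the voiceless obstruent /f/, so it devoices to [k] by assimilation. /zizunfopbuogf/ → zizunfobbuokf.
Rule 3 (stop-cluster i-epenthesis): /b/ and /b/ form a stop–stop cluster, so [i] is inserted between them. /zizunfobbuokf/ → zizunfobibuokf.
Rule 4 (nasal place assimilation): /n/ precedes the labial consonant /f/, so it assimilates in place to [m]. /zizunfobibuokf/ → zizumfobibuokf.
Rule 5 (final cluster simplification): /f/ is the second consonant of a word-final cluster /kf/, so it deletes. /zizumfobibuokf/ → zizumfobibuok.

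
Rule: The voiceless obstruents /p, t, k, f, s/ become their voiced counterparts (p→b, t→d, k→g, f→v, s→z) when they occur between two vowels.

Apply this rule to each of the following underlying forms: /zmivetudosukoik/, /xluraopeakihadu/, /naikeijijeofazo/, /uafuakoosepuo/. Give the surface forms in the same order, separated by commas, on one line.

zmivedudozugoik, xluraobeagihadu, naigeijijeovazo, uavuagoozebuo

/zmivetudosukoik/: /t/ is a voiceless obstruent between vowels /e/ and /u/, so it voices to [d]. /s/ is a voiceless obstruent between vowels /o/ and /u/, so it voices to [z]. /k/ is a voiceless obstruent between vowels /u/ and /o/, so it voices to [g]. → [zmivedudozugoik].
/xluraopeakihadu/: /p/ is a voiceless obstruent between vowels /o/ and /e/, so it voices to [b]. /k/ is a voiceless obstruent between vowels /a/ and /i/, so it voices to [g]. → [xluraobeagihadu].
/naikeijijeofazo/: /k/ is a voiceless obstruent between vowels /i/ and /e/, so it voices to [g]. /f/ is a voiceless obstruent between vowels /o/ and /a/, so it voices to [v]. → [naigeijijeovazo].
/uafuakoosepuo/: /f/ is a voiceless obstruent between vowels /a/ and /u/, so it voices to [v]. /k/ is a voiceless obstruent between vowels /a/ and /o/, so it voices to [g]. /s/ is a voiceless obstruent between vowels /o/ and /e/, so it voices to [z]. /p/ is a voiceless obstruent between vowels /e/ and /u/, so it voices to [b]. → [uavuagoozebuo].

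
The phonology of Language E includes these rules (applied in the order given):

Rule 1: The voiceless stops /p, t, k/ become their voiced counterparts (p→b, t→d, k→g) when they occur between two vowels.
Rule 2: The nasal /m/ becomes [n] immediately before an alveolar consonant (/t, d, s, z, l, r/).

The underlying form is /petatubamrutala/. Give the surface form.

pedadubanrudala

Rule 1 (intervocalic voicing): /t/ is a voiceless stop between vowels /e/ and /a/, so it voices to [d]. /t/ is a voiceless stop between vowels /a/ and /u/, so it voices to [d]. /t/ is a voiceless stop between vowels /u/ and /a/, so it voices to [d]. /petatubamrutala/ → pedadubamrudala.
Rule 2 (nasal place assimilation): /m/ precedes the alveolar consonant /r/, so it assimilates in place to [n]. /pedadubamrudala/ → pedadubanrudala.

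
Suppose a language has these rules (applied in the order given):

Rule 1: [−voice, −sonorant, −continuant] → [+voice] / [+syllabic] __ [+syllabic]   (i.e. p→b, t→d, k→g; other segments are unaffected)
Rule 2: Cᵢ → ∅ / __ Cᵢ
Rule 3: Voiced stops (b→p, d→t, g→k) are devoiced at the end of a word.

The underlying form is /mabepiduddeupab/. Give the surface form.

mabebidudeubap

Rule 1 (intervocalic voicing): /p/ is a voiceless stop between vowels /e/ and /i/, so it voices to [b]. /p/ is a voiceless stop between vowels /u/ and /a/, so it voices to [b]. /mabepiduddeupab/ → mabebiduddeubab.
Rule 2 (degemination): /dd/ is a geminate; the first /d/ deletes. /mabebiduddeubab/ → mabebidudeubab.
Rule 3 (final devoicing): /b/ is a voiced stop in word-final position, so it devoices to [p]. /mabebidudeubab/ → mabebidudeubap.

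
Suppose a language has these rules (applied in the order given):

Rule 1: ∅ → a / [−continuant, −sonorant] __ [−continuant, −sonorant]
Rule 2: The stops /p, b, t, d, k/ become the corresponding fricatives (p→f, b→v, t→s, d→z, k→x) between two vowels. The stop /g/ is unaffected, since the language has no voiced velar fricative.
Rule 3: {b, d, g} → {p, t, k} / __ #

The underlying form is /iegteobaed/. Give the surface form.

iegaseovaet

Rule 1 (stop-cluster a-epenthesis): /g/ and /t/ form a stop–stop cluster, so [a] is inserted between them. /iegteobaed/ → iegateobaed.
Rule 2 (intervocalic spirantization): /t/ is a stop between vowels /a/ and /e/, so it spirantizes to the fricative [s]. /b/ is a stop between vowels /o/ and /a/, so it spirantizes to the fricative [v]. /iegateobaed/ → iegaseovaed.
Rule 3 (final devoicing): /d/ is a voiced stop in word-final position, so it devoices to [t]. /iegaseovaed/ → iegaseovaet.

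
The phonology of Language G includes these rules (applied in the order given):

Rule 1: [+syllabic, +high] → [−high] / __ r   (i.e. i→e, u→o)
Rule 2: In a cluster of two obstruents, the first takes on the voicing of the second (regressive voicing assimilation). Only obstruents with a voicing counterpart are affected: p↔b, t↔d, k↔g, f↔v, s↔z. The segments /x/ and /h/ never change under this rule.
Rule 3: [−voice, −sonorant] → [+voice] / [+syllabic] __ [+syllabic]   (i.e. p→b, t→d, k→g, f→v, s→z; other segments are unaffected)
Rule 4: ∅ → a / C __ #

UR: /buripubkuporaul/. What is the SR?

boribupkuboraula

Rule 1 (pre-rhotic lowering): /u/ is a high vowel immediately before /r/, so it lowers to [o]. /buripubkuporaul/ → boripubkuporaul.
Rule 2 (regressive voicing assimilation): /b/ precedes the voiceless obstruent /k/, so it devoices to [p] by assimilation. /boripubkuporaul/ → boripupkuporaul.
Rule 3 (intervocalic voicing): /p/ is a voiceless obstruent between vowels /i/ and /u/, so it voices to [b]. /p/ is a voiceless obstruent between vowels /u/ and /o/, so it voices to [b]. /boripupkuporaul/ → boribupkuboraul.
Rule 4 (final a-epenthesis): the form ends in the consonant /l/, so [a] is inserted word-finally. /boribupkuboraul/ → boribupkuboraula.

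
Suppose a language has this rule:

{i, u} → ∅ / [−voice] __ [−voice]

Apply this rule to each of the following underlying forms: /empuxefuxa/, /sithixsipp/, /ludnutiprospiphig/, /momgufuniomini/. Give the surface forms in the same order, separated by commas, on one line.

empxefxa, sthxspp, ludnutprospphig, momgufuniomini

/empuxefuxa/: /u/ is a high vowel flanked by voiceless consonants /p/ and /x/, so it deletes. /u/ is a high vowel flanked by voiceless consonants /f/ and /x/, so it deletes. → [empxefxa].
/sithixsipp/: /i/ is a high vowel flanked by voiceless consonants /s/ and /t/, so it deletes. /i/ is a high vowel flanked by voiceless consonants /h/ and /x/, so it deletes. /i/ is a high vowel flanked by voiceless consonants /s/ and /p/, so it deletes. → [sthxspp].
/ludnutiprospiphig/: /i/ is a high vowel flanked by voiceless consonants /t/ and /p/, so it deletes. /i/ is a high vowel flanked by voiceless consonants /p/ and /p/, so it deletes. → [ludnutprospphig].
/momgufuniomini/: the rule's environment is not met; surfaces unchanged as [momgufuniomini].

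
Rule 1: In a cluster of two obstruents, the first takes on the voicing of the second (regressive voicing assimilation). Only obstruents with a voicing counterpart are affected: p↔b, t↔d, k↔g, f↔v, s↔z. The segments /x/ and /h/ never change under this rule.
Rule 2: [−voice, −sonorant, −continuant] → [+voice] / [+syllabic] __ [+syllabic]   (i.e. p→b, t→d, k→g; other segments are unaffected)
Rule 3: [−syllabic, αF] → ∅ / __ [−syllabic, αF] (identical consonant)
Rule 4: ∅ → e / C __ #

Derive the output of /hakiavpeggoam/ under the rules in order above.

Rule 1 (regressive voicing assimilation): /v/ precedes the voiceless obstruent /p/, so it devoices to [f] by assimilation. /hakiavpeggoam/ → hakiafpeggoam.
Rule 2 (intervocalic voicing): /k/ is a voiceless stop between vowels /a/ and /i/, so it voices to [g]. /hakiafpeggoam/ → hagiafpeggoam.
Rule 3 (degemination): /gg/ is a geminate; the first /g/ deletes. /hagiafpeggoam/ → hagiafpegoam.
Rule 4 (final e-epenthesis): the form ends in the consonant /m/, so [e] is inserted word-finally. /hagiafpegoam/ → hagiafpegoame.

hagiafpegoame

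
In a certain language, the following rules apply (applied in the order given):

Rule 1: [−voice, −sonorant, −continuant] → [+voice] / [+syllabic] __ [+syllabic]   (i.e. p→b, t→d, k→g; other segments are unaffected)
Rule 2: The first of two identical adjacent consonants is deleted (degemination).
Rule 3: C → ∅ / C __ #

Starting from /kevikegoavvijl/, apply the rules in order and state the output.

Rule 1 (intervocalic voicing): /k/ is a voiceless stop between vowels /i/ and /e/, so it voices to [g]. /kevikegoavvijl/ → kevigegoavvijl.
Rule 2 (degemination): /vv/ is a geminate; the first /v/ deletes. /kevigegoavvijl/ → kevigegoavijl.
Rule 3 (final cluster simplification): /l/ is the second consonant of a word-final cluster /jl/, so it deletes. /kevigegoavijl/ → kevigegoavij.

kevigegoavij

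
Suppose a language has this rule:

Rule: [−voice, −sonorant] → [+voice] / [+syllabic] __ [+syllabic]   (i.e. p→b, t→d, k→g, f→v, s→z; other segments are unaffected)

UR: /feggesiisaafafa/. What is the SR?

Scanning /feggesiisaafafa/: /f/ at position 1 is not in the conditioning environment; /s/ is a voiceless obstruent between vowels /e/ and /i/, so it voices to [z]; /s/ is a voiceless obstruent between vowels /i/ and /a/, so it voices to [z]; /f/ is a voiceless obstruent between vowels /a/ and /a/, so it voices to [v]; /f/ is a voiceless obstruent between vowels /a/ and /a/, so it voices to [v].
Result: [feggeziizaavava].

feggeziizaavava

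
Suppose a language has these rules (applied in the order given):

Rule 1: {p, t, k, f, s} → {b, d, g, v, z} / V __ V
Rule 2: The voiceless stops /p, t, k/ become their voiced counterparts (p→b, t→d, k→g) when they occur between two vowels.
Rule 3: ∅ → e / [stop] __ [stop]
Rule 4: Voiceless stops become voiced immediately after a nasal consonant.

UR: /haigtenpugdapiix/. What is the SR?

Rule 1 (intervocalic voicing): /p/ is a voiceless obstruent between vowels /a/ and /i/, so it voices to [b]. /haigtenpugdapiix/ → haigtenpugdabiix.
Rule 2 (intervocalic voicing): no segment meets the environment; /haigtenpugdabiix/ is unchanged.
Rule 3 (stop-cluster e-epenthesis): /g/ and /t/ form a stop–stop cluster, so [e] is inserted between them. /g/ and /d/ form a stop–stop cluster, so [e] is inserted between them. /haigtenpugdabiix/ → haigetenpugedabiix.
Rule 4 (post-nasal voicing): /p/ is a voiceless stop immediately after the nasal /n/, so it voices to [b]. /haigetenpugedabiix/ → haigetenbugedabiix.

haigetenbugedabiix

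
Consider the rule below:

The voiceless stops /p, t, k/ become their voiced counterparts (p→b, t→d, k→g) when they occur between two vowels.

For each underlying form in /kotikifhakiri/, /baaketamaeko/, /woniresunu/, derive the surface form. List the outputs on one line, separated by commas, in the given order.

kodigifhagiri, baagedamaego, woniresunu

/kotikifhakiri/: /t/ is a voiceless stop between vowels /o/ and /i/, so it voices to [d]. /k/ is a voiceless stop between vowels /i/ and /i/, so it voices to [g]. /k/ is a voiceless stop between vowels /a/ and /i/, so it voices to [g]. → [kodigifhagiri].
/baaketamaeko/: /k/ is a voiceless stop between vowels /a/ and /e/, so it voices to [g]. /t/ is a voiceless stop between vowels /e/ and /a/, so it voices to [d]. /k/ is a voiceless stop between vowels /e/ and /o/, so it voices to [g]. → [baagedamaego].
/woniresunu/: the rule's environment is not met; surfaces unchanged as [woniresunu].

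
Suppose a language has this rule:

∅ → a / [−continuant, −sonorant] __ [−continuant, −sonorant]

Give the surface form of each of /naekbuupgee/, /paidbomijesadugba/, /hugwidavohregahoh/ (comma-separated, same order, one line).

naekabuupagee, paidabomijesadugaba, hugwidavohregahoh

/naekbuupgee/: /k/ and /b/ form a stop–stop cluster, so [a] is inserted between them. /p/ and /g/ form a stop–stop cluster, so [a] is inserted between them. → [naekabuupagee].
/paidbomijesadugba/: /d/ and /b/ form a stop–stop cluster, so [a] is inserted between them. /g/ and /b/ form a stop–stop cluster, so [a] is inserted between them. → [paidabomijesadugaba].
/hugwidavohregahoh/: the rule's environment is not met; surfaces unchanged as [hugwidavohregahoh].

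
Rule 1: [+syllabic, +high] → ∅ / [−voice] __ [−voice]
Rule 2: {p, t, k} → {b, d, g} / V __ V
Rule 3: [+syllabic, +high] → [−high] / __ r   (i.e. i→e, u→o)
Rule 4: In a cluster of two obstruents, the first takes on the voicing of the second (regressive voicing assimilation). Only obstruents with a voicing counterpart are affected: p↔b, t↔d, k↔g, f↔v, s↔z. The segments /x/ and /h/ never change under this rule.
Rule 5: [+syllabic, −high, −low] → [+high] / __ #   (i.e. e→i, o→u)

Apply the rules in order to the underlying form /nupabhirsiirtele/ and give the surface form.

nubaphersierteli

Rule 1 (high vowel syncope): no segment meets the environment; /nupabhirsiirtele/ is unchanged.
Rule 2 (intervocalic voicing): /p/ is a voiceless stop between vowels /u/ and /a/, so it voices to [b]. /nupabhirsiirtele/ → nubabhirsiirtele.
Rule 3 (pre-rhotic lowering): /i/ is a high vowel immediately before /r/, so it lowers to [e]. /i/ is a high vowel immediately before /r/, so it lowers to [e]. /nubabhirsiirtele/ → nubabhersiertele.
Rule 4 (regressive voicing assimilation): /b/ precedes the voiceless obstruent /h/, so it devoices to [p] by assimilation. /nubabhersiertele/ → nubaphersiertele.
Rule 5 (final vowel raising): /e/ is a mid vowel in word-final position, so it raises to [i]. /nubaphersiertele/ → nubaphersierteli.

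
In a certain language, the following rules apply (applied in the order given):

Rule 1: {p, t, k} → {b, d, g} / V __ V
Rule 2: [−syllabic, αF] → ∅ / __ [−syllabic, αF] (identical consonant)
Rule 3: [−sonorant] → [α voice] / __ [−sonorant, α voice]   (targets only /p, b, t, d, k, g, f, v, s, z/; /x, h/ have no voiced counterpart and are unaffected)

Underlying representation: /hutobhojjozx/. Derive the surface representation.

hudophojosx

Rule 1 (intervocalic voicing): /t/ is a voiceless stop between vowels /u/ and /o/, so it voices to [d]. /hutobhojjozx/ → hudobhojjozx.
Rule 2 (degemination): /jj/ is a geminate; the first /j/ deletes. /hudobhojjozx/ → hudobhojozx.
Rule 3 (regressive voicing assimilation): /b/ precedes the voiceless obstruent /h/, so it devoices to [p] by assimilation. /z/ precedes the voiceless obstruent /x/, so it devoices to [s] by assimilation. /hudobhojozx/ → hudophojosx.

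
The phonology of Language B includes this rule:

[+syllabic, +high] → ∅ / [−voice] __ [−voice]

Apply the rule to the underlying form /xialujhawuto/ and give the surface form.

No segment of /xialujhawuto/ meets the structural description of the rule, so the form surfaces unchanged.

xialujhawuto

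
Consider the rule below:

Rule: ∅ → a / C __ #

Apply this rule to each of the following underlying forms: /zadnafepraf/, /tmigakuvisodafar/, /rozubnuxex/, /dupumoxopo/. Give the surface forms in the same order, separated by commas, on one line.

zadnafeprafa, tmigakuvisodafara, rozubnuxexa, dupumoxopo

/zadnafepraf/: the form ends in the consonant /f/, so [a] is inserted word-finally. → [zadnafeprafa].
/tmigakuvisodafar/: the form ends in the consonant /r/, so [a] is inserted word-finally. → [tmigakuvisodafara].
/rozubnuxex/: the form ends in the consonant /x/, so [a] is inserted word-finally. → [rozubnuxexa].
/dupumoxopo/: the rule's environment is not met; surfaces unchanged as [dupumoxopo].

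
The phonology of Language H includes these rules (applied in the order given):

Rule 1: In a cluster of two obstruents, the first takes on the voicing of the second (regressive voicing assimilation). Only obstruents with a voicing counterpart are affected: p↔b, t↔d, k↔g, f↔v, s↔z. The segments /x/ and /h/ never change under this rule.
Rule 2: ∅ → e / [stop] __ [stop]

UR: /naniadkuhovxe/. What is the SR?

naniatekuhofxe

Rule 1 (regressive voicing assimilation): /d/ precedes the voiceless obstruent /k/, so it devoices to [t] by assimilation. /v/ precedes the voiceless obstruent /x/, so it devoices to [f] by assimilation. /naniadkuhovxe/ → naniatkuhofxe.
Rule 2 (stop-cluster e-epenthesis): /t/ and /k/ form a stop–stop cluster, so [e] is inserted between them. /naniatkuhofxe/ → naniatekuhofxe.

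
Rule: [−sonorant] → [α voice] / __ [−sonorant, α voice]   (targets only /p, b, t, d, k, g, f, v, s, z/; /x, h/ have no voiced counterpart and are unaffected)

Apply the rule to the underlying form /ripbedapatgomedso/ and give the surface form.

/p/ precedes the voiced obstruent /b/, so it voices to [b] by assimilation.
/t/ precedes the voiced obstruent /g/, so it voices to [d] by assimilation.
/d/ precedes the voiceless obstruent /s/, so it devoices to [t] by assimilation.
The other instances of /b/, /d/, /p/, /g/, /s/ do not occur in the required environment and remain unchanged.
Surface form: [ribbedapadgometso].

ribbedapadgometso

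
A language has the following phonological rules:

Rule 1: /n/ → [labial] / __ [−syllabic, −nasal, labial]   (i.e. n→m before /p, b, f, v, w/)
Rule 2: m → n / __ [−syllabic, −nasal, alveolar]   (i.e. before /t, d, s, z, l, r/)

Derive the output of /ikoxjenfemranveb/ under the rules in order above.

ikoxjemfenramveb

Rule 1 (nasal place assimilation): /n/ precedes the labial consonant /f/, so it assimilates in place to [m]. /n/ precedes the labial consonant /v/, so it assimilates in place to [m]. /ikoxjenfemranveb/ → ikoxjemfemramveb.
Rule 2 (nasal place assimilation): /m/ precedes the alveolar consonant /r/, so it assimilates in place to [n]. /ikoxjemfemramveb/ → ikoxjemfenramveb.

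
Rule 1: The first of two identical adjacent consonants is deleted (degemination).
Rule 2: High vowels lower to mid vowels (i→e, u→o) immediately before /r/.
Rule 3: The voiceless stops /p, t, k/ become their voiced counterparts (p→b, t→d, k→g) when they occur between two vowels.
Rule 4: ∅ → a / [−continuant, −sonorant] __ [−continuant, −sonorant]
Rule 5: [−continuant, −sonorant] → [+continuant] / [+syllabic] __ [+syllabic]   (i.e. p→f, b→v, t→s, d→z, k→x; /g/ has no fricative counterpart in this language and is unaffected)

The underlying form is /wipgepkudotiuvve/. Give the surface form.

Rule 1 (degemination): /vv/ is a geminate; the first /v/ deletes. /wipgepkudotiuvve/ → wipgepkudotiuve.
Rule 2 (pre-rhotic lowering): no segment meets the environment; /wipgepkudotiuve/ is unchanged.
Rule 3 (intervocalic voicing): /t/ is a voiceless stop between vowels /o/ and /i/, so it voices to [d]. /wipgepkudotiuve/ → wipgepkudodiuve.
Rule 4 (stop-cluster a-epenthesis): /p/ and /g/ form a stop–stop cluster, so [a] is inserted between them. /p/ and /k/ form a stop–stop cluster, so [a] is inserted between them. /wipgepkudodiuve/ → wipagepakudodiuve.
Rule 5 (intervocalic spirantization): /p/ is a stop between vowels /i/ and /a/, so it spirantizes to the fricative [f]. /p/ is a stop between vowels /e/ and /a/, so it spirantizes to the fricative [f]. /k/ is a stop between vowels /a/ and /u/, so it spirantizes to the fricative [x]. /d/ is a stop between vowels /u/ and /o/, so it spirantizes to the fricative [z]. /d/ is a stop between vowels /o/ and /i/, so it spirantizes to the fricative [z]. /wipagepakudodiuve/ → wifagefaxuzoziuve.

wifagefaxuzoziuve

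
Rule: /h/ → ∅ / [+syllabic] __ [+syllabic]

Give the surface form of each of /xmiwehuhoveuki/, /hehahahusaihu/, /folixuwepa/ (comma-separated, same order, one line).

xmiweuoveuki, heaausaiu, folixuwepa

/xmiwehuhoveuki/: /h/ occurs between vowels /e/ and /u/, so it deletes. /h/ occurs between vowels /u/ and /o/, so it deletes. → [xmiweuoveuki].
/hehahahusaihu/: /h/ occurs between vowels /e/ and /a/, so it deletes. /h/ occurs between vowels /a/ and /a/, so it deletes. /h/ occurs between vowels /a/ and /u/, so it deletes. /h/ occurs between vowels /i/ and /u/, so it deletes. → [heaausaiu].
/folixuwepa/: the rule's environment is not met; surfaces unchanged as [folixuwepa].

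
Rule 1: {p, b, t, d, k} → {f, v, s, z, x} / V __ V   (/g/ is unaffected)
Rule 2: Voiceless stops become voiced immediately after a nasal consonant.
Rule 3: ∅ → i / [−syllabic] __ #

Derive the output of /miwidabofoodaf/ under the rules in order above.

miwizavofoozafi

Rule 1 (intervocalic spirantization): /d/ is a stop between vowels /i/ and /a/, so it spirantizes to the fricative [z]. /b/ is a stop between vowels /a/ and /o/, so it spirantizes to the fricative [v]. /d/ is a stop between vowels /o/ and /a/, so it spirantizes to the fricative [z]. /miwidabofoodaf/ → miwizavofoozaf.
Rule 2 (post-nasal voicing): no segment meets the environment; /miwizavofoozaf/ is unchanged.
Rule 3 (final i-epenthesis): the form ends in the consonant /f/, so [i] is inserted word-finally. /miwizavofoozaf/ → miwizavofoozafi.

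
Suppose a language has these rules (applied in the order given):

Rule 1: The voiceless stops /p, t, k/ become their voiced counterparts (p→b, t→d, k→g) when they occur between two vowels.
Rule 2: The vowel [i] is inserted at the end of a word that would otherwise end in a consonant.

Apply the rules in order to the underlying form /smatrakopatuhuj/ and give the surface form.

smatragobaduhuji

Rule 1 (intervocalic voicing): /k/ is a voiceless stop between vowels /a/ and /o/, so it voices to [g]. /p/ is a voiceless stop between vowels /o/ and /a/, so it voices to [b]. /t/ is a voiceless stop between vowels /a/ and /u/, so it voices to [d]. /smatrakopatuhuj/ → smatragobaduhuj.
Rule 2 (final i-epenthesis): the form ends in the consonant /j/, so [i] is inserted word-finally. /smatragobaduhuj/ → smatragobaduhuji.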